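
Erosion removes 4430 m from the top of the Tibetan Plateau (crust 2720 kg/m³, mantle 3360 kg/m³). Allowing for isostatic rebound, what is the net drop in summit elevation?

844 m

Rebound u = e ρ_c/ρ_m = 4430 m × 2720/3360 = 3586 m.
Net surface drop = e − u = 4430 m − 3586 m = e (ρ_m − ρ_c)/ρ_m = 844 m.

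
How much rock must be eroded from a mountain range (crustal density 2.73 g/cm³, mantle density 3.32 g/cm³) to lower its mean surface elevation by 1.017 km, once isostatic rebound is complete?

5.72 km

Net drop Δ = e − u = e − e ρ_c/ρ_m = e (ρ_m − ρ_c)/ρ_m.
e = Δ ρ_m/(ρ_m − ρ_c) = 1.017 km × 3.32/0.59 = 5.72 km.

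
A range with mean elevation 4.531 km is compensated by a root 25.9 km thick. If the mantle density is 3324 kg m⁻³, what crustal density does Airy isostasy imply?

ρ_c h = (ρ_m − ρ_c) r → ρ_c (h + r) = ρ_m r → ρ_c = ρ_m r / (h + r).
ρ_c = 3324 × 25.9 km / (4.531 km + 25.9 km) = 2830 kg m⁻³.

2830 kg m⁻³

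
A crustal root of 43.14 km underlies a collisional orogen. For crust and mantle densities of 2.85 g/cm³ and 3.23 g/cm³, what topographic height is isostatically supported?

For local isostatic compensation: ρ_c h = (ρ_m − ρ_c) r.
h = r (ρ_m − ρ_c) / ρ_c = 43.14 km × (3.23 − 2.85) / 2.85 = 5.75 km.

5.75 km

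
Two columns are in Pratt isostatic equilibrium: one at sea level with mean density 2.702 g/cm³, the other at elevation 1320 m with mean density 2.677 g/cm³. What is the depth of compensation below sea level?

ρ_ref D = ρ (D + h) → D (ρ_ref − ρ) = ρ h.
D = ρ h/(ρ_ref − ρ) = 2.677 × 1320 m/(2.702 − 2.677) = 141000 m.

141000 m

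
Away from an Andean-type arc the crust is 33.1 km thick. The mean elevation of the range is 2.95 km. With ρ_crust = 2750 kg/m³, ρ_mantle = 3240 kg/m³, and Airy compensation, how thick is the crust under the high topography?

Root depth r = h ρ_c / (ρ_m − ρ_c) = 2.95 km × 2750 / 490 = 16.56 km.
Total thickness = T + h + r = 33.1 km + 2.95 km + 16.56 km = 52.6 km.

52.6 km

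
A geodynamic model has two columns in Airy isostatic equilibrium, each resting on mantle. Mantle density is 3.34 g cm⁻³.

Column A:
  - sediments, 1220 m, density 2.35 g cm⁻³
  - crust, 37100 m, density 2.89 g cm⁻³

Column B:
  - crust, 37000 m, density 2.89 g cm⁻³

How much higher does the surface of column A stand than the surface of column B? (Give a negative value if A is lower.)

For any compensation level in the mantle, the mantle terms cancel and isostasy reduces to e = (Σt_A − Σt_B) − (Σ(ρt)_A − Σ(ρt)_B) / ρ_m.
Σt_A = 38320 m; Σt_B = 37000 m; Σ(ρt)_A = 110086; Σ(ρt)_B = 106930 (in m·g cm⁻³).
e = (38320 − 37000) − (110086 − 106930) / 3.34 = 375 m.

375 m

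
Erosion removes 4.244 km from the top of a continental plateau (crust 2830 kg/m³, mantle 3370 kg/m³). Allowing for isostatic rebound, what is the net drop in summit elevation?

0.68 km

Rebound u = e ρ_c/ρ_m = 4.244 km × 2830/3370 = 3.564 km.
Net surface drop = e − u = 4.244 km − 3.564 km = e (ρ_m − ρ_c)/ρ_m = 0.68 km.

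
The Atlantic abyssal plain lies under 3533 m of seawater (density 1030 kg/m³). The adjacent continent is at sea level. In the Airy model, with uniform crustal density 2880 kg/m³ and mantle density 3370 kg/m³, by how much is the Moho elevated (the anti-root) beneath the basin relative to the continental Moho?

13300 m

Equating mass per unit area of the two columns: replacing crust with seawater at the top is compensated by replacing crust with mantle at the base: d (ρ_c − ρ_w) = a (ρ_m − ρ_c).
a = d (ρ_c − ρ_w)/(ρ_m − ρ_c) = 3533 m × 1850/490 = 13300 m.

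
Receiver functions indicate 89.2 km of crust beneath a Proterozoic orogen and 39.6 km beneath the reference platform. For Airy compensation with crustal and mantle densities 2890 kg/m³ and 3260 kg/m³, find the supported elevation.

5.63 km

Excess crust Δ = 89.2 km − 39.6 km = 49.6 km, split between elevation h and root r with h + r = Δ.
Airy balance ρ_c h = (ρ_m − ρ_c) r gives r = h ρ_c/(ρ_m − ρ_c), so h (1 + ρ_c/(ρ_m − ρ_c)) = Δ, i.e. h = Δ (ρ_m − ρ_c)/ρ_m.
h = 49.6 km × 370/3260 = 5.63 km.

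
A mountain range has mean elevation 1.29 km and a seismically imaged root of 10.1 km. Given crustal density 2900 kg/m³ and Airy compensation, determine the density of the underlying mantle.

3270 kg/m³

Airy balance: ρ_c h = (ρ_m − ρ_c) r → ρ_m = ρ_c (1 + h/r).
ρ_m = 2900 × (1 + 1.29 km/10.1 km) = 3270 kg/m³.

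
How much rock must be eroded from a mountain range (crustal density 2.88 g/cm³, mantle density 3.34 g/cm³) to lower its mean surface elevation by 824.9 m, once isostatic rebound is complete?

5990 m

Net drop Δ = e − u = e − e ρ_c/ρ_m = e (ρ_m − ρ_c)/ρ_m.
e = Δ ρ_m/(ρ_m − ρ_c) = 824.9 m × 3.34/0.46 = 5990 m.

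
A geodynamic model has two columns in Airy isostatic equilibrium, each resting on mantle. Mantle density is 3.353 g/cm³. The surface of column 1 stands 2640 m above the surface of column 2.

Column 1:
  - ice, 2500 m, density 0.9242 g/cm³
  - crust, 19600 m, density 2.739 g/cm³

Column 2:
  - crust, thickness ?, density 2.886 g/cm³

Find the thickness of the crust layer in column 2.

19800 m

Take the compensation level at the base of the deeper column (depth z_c below the surface of column 1) and equate Σ ρ_i t_i down to z_c; mantle fills any gap and the z_c terms cancel.
Column 1: 2500×0.9242 + 19600×2.739 + (z_c − 22100)×3.353
Column 2: 2640×0 + x×2.886 + (z_c − 2640 − 0 − x)×3.353
The z_c×3.353 term appears on both sides and cancels. Collect the known terms of each column as K = Σ(ρt)_known − 3.353 × (depth of known layers): K_1 = 55994.9 − 3.353×22100 = −18106.4; K_2 = 0 − 3.353×(2640 + 0) = −8851.92.
Balance: K_1 = K_2 − x×(3.353 − 2.886), so x = (K_2 − K_1)/(3.353 − 2.886) = 9254.48/0.467 = 19800 m.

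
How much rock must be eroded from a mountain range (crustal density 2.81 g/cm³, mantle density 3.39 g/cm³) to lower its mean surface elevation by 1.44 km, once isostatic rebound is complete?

Net drop Δ = e − u = e − e ρ_c/ρ_m = e (ρ_m − ρ_c)/ρ_m.
e = Δ ρ_m/(ρ_m − ρ_c) = 1.44 km × 3.39/0.58 = 8.42 km.

8.42 km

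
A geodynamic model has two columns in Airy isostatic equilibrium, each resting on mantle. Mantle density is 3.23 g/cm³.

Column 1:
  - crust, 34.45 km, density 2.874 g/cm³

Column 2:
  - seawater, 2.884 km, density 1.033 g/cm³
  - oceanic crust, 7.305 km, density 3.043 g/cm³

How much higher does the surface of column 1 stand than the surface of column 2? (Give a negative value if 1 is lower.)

1.41 km

For any compensation level in the mantle, the mantle terms cancel and isostasy reduces to e = (Σt_1 − Σt_2) − (Σ(ρt)_1 − Σ(ρt)_2) / ρ_m.
Σt_1 = 34.45 km; Σt_2 = 10.189 km; Σ(ρt)_1 = 99.0093; Σ(ρt)_2 = 25.208287 (in km·g/cm³).
e = (34.45 − 10.189) − (99.0093 − 25.208287) / 3.23 = 1.41 km.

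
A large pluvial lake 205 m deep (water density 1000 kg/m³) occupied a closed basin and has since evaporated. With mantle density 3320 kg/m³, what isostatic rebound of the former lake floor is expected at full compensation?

u = d ρ_w/ρ_m = 205 m × 1000/3320 = 61.7 m.

61.7 m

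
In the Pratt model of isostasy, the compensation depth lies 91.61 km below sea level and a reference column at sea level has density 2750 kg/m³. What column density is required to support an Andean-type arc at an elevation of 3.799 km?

Pratt balance: ρ_ref D = ρ (D + h).
ρ = ρ_ref D/(D + h) = 2750 × 91.61 km/(91.61 km + 3.799 km) = 2640 kg/m³.

2640 kg/m³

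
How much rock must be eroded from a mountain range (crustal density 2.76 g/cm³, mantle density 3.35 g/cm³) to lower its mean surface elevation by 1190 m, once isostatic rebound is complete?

6760 m

Net drop Δ = e − u = e − e ρ_c/ρ_m = e (ρ_m − ρ_c)/ρ_m.
e = Δ ρ_m/(ρ_m − ρ_c) = 1190 m × 3.35/0.59 = 6760 m.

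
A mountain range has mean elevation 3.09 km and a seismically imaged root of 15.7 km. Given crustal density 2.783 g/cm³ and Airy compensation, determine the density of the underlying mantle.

3.33 g/cm³

Airy balance: ρ_c h = (ρ_m − ρ_c) r → ρ_m = ρ_c (1 + h/r).
ρ_m = 2.783 × (1 + 3.09 km/15.7 km) = 3.33 g/cm³.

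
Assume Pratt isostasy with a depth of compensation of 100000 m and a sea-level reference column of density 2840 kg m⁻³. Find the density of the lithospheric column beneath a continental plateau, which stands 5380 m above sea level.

2700 kg m⁻³

Pratt balance: ρ_ref D = ρ (D + h).
ρ = ρ_ref D/(D + h) = 2840 × 100000 m/(100000 m + 5380 m) = 2700 kg m⁻³.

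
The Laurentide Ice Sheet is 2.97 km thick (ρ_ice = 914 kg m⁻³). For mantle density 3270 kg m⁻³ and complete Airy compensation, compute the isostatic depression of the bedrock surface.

0.83 km

Isostatic balance requires: the ice load ρ_ice t is balanced by mantle displaced below, ρ_m s.
s = t ρ_ice / ρ_m = 2.97 km × 914/3270 = 0.83 km.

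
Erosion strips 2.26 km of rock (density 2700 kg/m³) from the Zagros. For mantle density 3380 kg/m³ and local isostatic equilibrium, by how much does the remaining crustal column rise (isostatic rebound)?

Unloading: uplift u = e ρ_c/ρ_m = 2.26 km × 2700/3380 = 1.81 km.

1.81 km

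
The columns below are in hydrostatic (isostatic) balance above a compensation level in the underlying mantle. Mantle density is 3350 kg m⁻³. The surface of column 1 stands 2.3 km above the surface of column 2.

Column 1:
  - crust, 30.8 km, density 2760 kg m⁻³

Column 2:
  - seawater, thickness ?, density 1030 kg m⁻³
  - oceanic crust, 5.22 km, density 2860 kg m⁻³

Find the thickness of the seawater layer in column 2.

3.41 km

Take the compensation level at the base of the deeper column (depth z_c below the surface of column 1) and equate Σ ρ_i t_i down to z_c; mantle fills any gap and the z_c terms cancel.
Column 1: 30.8×2760 + (z_c − 30.8)×3350
Column 2: 2.3×0 + x×1030 + 5.22×2860 + (z_c − 2.3 − 5.22 − x)×3350
The z_c×3350 term appears on both sides and cancels. Collect the known terms of each column as K = Σ(ρt)_known − 3350 × (depth of known layers): K_1 = 85008 − 3350×30.8 = −18172; K_2 = 14929.2 − 3350×(2.3 + 5.22) = −10262.8.
Balance: K_1 = K_2 − x×(3350 − 1030), so x = (K_2 − K_1)/(3350 − 1030) = 7909.2/2320 = 3.41 km.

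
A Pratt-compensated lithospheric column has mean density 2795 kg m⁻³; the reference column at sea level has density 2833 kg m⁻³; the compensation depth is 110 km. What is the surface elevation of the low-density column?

1.5 km

ρ_ref D = ρ (D + h) → h = D (ρ_ref − ρ)/ρ.
h = 110 km × (2833 − 2795)/2795 = 1.5 km.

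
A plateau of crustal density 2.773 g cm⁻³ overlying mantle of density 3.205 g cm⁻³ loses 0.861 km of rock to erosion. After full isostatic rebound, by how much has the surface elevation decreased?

0.116 km

Rebound u = e ρ_c/ρ_m = 0.861 km × 2.773/3.205 = 0.7449 km.
Net surface drop = e − u = 0.861 km − 0.7449 km = e (ρ_m − ρ_c)/ρ_m = 0.116 km.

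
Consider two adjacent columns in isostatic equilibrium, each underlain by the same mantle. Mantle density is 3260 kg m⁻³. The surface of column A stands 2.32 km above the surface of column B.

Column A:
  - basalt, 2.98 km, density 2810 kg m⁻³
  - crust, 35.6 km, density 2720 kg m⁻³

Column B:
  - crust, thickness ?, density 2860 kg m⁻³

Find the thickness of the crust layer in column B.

Take the compensation level at the base of the deeper column (depth z_c below the surface of column A) and equate Σ ρ_i t_i down to z_c; mantle fills any gap and the z_c terms cancel.
Column A: 2.98×2810 + 35.6×2720 + (z_c − 38.58)×3260
Column B: 2.32×0 + x×2860 + (z_c − 2.32 − 0 − x)×3260
The z_c×3260 term appears on both sides and cancels. Collect the known terms of each column as K = Σ(ρt)_known − 3260 × (depth of known layers): K_A = 105205.8 − 3260×38.58 = −20565; K_B = 0 − 3260×(2.32 + 0) = −7563.2.
Balance: K_A = K_B − x×(3260 − 2860), so x = (K_B − K_A)/(3260 − 2860) = 13001.8/400 = 32.5 km.

32.5 km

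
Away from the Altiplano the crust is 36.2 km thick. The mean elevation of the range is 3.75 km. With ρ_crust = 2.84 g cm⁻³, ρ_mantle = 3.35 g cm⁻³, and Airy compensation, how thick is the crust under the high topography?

Root depth r = h ρ_c / (ρ_m − ρ_c) = 3.75 km × 2.84 / 0.51 = 20.88 km.
Total thickness = T + h + r = 36.2 km + 3.75 km + 20.88 km = 60.8 km.

60.8 km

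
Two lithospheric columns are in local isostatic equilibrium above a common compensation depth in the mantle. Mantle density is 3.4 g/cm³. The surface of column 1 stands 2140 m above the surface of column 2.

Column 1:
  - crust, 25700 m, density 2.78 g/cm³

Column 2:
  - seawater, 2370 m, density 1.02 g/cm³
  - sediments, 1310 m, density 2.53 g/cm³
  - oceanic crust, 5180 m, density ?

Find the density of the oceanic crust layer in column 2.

Take the compensation level at the base of the deeper column (depth z_c below the surface of column 1) and equate Σ ρ_i t_i down to z_c; mantle fills any gap and the z_c terms cancel.
Column 1: 25700×2.78 + (z_c − 25700)×3.4
Column 2: 2140×0 + 2370×1.02 + 1310×2.53 + 5180×ρ + (z_c − 2140 − 8860)×3.4
The z_c×3.4 term appears on both sides and cancels. Collect the known terms of each column as K = Σ(ρt)_known − 3.4 × (depth of known layers): K_1 = 71446 − 3.4×25700 = −15934; K_2 = 5731.7 − 3.4×(2140 + 8860) = −31668.3.
Balance: K_1 = K_2 + 5180×ρ, so ρ = (K_1 − K_2)/5180 = 15734.3/5180 = 3.04 g/cm³.

3.04 g/cm³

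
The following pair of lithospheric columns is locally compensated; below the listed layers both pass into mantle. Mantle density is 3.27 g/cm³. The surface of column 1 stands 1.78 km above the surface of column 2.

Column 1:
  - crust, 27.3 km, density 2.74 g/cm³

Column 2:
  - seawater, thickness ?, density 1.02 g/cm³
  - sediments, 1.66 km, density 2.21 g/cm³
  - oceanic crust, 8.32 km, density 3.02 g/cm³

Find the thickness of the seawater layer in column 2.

Take the compensation level at the base of the deeper column (depth z_c below the surface of column 1) and equate Σ ρ_i t_i down to z_c; mantle fills any gap and the z_c terms cancel.
Column 1: 27.3×2.74 + (z_c − 27.3)×3.27
Column 2: 1.78×0 + x×1.02 + 1.66×2.21 + 8.32×3.02 + (z_c − 1.78 − 9.98 − x)×3.27
The z_c×3.27 term appears on both sides and cancels. Collect the known terms of each column as K = Σ(ρt)_known − 3.27 × (depth of known layers): K_1 = 74.802 − 3.27×27.3 = −14.469; K_2 = 28.795 − 3.27×(1.78 + 9.98) = −9.6602.
Balance: K_1 = K_2 − x×(3.27 − 1.02), so x = (K_2 − K_1)/(3.27 − 1.02) = 4.8088/2.25 = 2.14 km.

2.14 km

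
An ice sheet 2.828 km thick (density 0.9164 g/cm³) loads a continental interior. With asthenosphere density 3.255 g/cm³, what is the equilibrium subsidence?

By Archimedes' principle applied to the lithosphere: the ice load ρ_ice t is balanced by mantle displaced below, ρ_m s.
s = t ρ_ice / ρ_m = 2.828 km × 0.9164/3.255 = 0.796 km.

0.796 km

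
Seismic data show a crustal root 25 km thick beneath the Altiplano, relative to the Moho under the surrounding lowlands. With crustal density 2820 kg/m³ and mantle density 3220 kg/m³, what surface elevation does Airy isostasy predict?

3.55 km

Balancing pressure at the compensation depth: ρ_c h = (ρ_m − ρ_c) r.
h = r (ρ_m − ρ_c) / ρ_c = 25 km × (3220 − 2820) / 2820 = 3.55 km.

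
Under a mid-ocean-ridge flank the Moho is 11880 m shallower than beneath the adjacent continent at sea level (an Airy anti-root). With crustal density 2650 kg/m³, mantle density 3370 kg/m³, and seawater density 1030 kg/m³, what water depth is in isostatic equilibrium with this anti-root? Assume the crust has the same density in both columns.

5280 m

Replacing a thickness d of crust by seawater at the top must be balanced by replacing crust with mantle at the base: d (ρ_c − ρ_w) = a (ρ_m − ρ_c).
d = a (ρ_m − ρ_c)/(ρ_c − ρ_w) = 11880 m × 720/1620 = 5280 m.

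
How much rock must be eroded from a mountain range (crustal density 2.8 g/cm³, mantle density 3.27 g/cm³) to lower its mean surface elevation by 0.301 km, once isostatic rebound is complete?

2.09 km

Net drop Δ = e − u = e − e ρ_c/ρ_m = e (ρ_m − ρ_c)/ρ_m.
e = Δ ρ_m/(ρ_m − ρ_c) = 0.301 km × 3.27/0.47 = 2.09 km.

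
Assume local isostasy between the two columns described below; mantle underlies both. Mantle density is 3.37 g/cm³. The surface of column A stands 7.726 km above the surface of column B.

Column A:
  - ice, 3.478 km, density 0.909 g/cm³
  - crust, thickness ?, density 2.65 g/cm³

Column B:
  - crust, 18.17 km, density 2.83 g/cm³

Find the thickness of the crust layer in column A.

Take the compensation level at the base of the deeper column (depth z_c below the surface of column A) and equate Σ ρ_i t_i down to z_c; mantle fills any gap and the z_c terms cancel.
Column A: 3.478×0.909 + x×2.65 + (z_c − 3.478 − x)×3.37
Column B: 7.726×0 + 18.17×2.83 + (z_c − 7.726 − 18.17)×3.37
The z_c×3.37 term appears on both sides and cancels. Collect the known terms of each column as K = Σ(ρt)_known − 3.37 × (depth of known layers): K_A = 3.161502 − 3.37×3.478 = −8.559358; K_B = 51.4211 − 3.37×(7.726 + 18.17) = −35.84842.
Balance: K_A − x×(3.37 − 2.65) = K_B, so x = (K_A − K_B)/(3.37 − 2.65) = 27.2891/0.72 = 37.9 km.

37.9 km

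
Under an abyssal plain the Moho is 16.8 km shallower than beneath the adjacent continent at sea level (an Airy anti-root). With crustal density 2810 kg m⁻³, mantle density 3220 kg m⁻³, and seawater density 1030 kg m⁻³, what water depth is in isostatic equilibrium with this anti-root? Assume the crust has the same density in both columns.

3.87 km

Replacing a thickness d of crust by seawater at the top must be balanced by replacing crust with mantle at the base: d (ρ_c − ρ_w) = a (ρ_m − ρ_c).
d = a (ρ_m − ρ_c)/(ρ_c − ρ_w) = 16.8 km × 410/1780 = 3.87 km.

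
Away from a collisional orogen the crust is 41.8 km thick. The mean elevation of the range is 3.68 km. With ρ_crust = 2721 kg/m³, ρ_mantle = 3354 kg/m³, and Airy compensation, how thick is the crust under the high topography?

Root depth r = h ρ_c / (ρ_m − ρ_c) = 3.68 km × 2721 / 633 = 15.82 km.
Total thickness = T + h + r = 41.8 km + 3.68 km + 15.82 km = 61.3 km.

61.3 km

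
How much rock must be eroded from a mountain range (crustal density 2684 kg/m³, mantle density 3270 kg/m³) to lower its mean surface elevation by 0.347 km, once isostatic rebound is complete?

1.94 km

Net drop Δ = e − u = e − e ρ_c/ρ_m = e (ρ_m − ρ_c)/ρ_m.
e = Δ ρ_m/(ρ_m − ρ_c) = 0.347 km × 3270/586 = 1.94 km.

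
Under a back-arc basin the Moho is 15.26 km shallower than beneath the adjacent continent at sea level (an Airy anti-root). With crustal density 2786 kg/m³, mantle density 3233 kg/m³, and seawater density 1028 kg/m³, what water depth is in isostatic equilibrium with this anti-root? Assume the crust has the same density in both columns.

Replacing a thickness d of crust by seawater at the top must be balanced by replacing crust with mantle at the base: d (ρ_c − ρ_w) = a (ρ_m − ρ_c).
d = a (ρ_m − ρ_c)/(ρ_c − ρ_w) = 15.26 km × 447/1758 = 3.88 km.

3.88 km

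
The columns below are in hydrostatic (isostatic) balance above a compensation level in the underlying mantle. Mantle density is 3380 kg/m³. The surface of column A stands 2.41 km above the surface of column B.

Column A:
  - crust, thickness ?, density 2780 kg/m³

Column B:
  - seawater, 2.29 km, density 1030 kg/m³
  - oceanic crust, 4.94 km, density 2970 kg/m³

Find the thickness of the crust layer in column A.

25.9 km

Take the compensation level at the base of the deeper column (depth z_c below the surface of column A) and equate Σ ρ_i t_i down to z_c; mantle fills any gap and the z_c terms cancel.
Column A: x×2780 + (z_c − 0 − x)×3380
Column B: 2.41×0 + 2.29×1030 + 4.94×2970 + (z_c − 2.41 − 7.23)×3380
The z_c×3380 term appears on both sides and cancels. Collect the known terms of each column as K = Σ(ρt)_known − 3380 × (depth of known layers): K_A = 0 − 3380×0 = 0; K_B = 17030.5 − 3380×(2.41 + 7.23) = −15552.7.
Balance: K_A − x×(3380 − 2780) = K_B, so x = (K_A − K_B)/(3380 − 2780) = 15552.7/600 = 25.9 km.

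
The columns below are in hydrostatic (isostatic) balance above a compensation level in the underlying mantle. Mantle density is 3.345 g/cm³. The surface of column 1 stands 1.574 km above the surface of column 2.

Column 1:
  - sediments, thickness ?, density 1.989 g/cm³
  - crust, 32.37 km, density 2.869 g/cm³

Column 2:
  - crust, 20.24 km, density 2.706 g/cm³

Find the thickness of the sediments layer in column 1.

Take the compensation level at the base of the deeper column (depth z_c below the surface of column 1) and equate Σ ρ_i t_i down to z_c; mantle fills any gap and the z_c terms cancel.
Column 1: x×1.989 + 32.37×2.869 + (z_c − 32.37 − x)×3.345
Column 2: 1.574×0 + 20.24×2.706 + (z_c − 1.574 − 20.24)×3.345
The z_c×3.345 term appears on both sides and cancels. Collect the known terms of each column as K = Σ(ρt)_known − 3.345 × (depth of known layers): K_1 = 92.86953 − 3.345×32.37 = −15.40812; K_2 = 54.76944 − 3.345×(1.574 + 20.24) = −18.19839.
Balance: K_1 − x×(3.345 − 1.989) = K_2, so x = (K_1 − K_2)/(3.345 − 1.989) = 2.79027/1.356 = 2.06 km.

2.06 km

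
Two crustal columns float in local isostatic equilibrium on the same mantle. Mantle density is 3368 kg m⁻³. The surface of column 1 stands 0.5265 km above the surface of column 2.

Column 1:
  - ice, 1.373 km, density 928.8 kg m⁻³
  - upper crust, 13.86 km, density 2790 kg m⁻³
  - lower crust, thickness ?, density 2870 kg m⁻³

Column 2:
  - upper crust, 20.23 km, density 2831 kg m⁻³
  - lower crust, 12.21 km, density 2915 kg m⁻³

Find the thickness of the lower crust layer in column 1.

Take the compensation level at the base of the deeper column (depth z_c below the surface of column 1) and equate Σ ρ_i t_i down to z_c; mantle fills any gap and the z_c terms cancel.
Column 1: 1.373×928.8 + 13.86×2790 + x×2870 + (z_c − 15.233 − x)×3368
Column 2: 0.5265×0 + 20.23×2831 + 12.21×2915 + (z_c − 0.5265 − 32.44)×3368
The z_c×3368 term appears on both sides and cancels. Collect the known terms of each column as K = Σ(ρt)_known − 3368 × (depth of known layers): K_1 = 39944.6424 − 3368×15.233 = −11360.1016; K_2 = 92863.28 − 3368×(0.5265 + 32.44) = −18167.892.
Balance: K_1 − x×(3368 − 2870) = K_2, so x = (K_1 − K_2)/(3368 − 2870) = 6807.79/498 = 13.7 km.

13.7 km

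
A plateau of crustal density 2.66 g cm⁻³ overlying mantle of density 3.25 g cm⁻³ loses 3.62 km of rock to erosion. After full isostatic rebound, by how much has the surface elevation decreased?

Rebound u = e ρ_c/ρ_m = 3.62 km × 2.66/3.25 = 2.963 km.
Net surface drop = e − u = 3.62 km − 2.963 km = e (ρ_m − ρ_c)/ρ_m = 0.657 km.

0.657 km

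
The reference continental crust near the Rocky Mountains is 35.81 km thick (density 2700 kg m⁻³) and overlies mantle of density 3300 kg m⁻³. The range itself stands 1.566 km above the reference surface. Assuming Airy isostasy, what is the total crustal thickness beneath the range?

Root depth r = h ρ_c / (ρ_m − ρ_c) = 1.566 km × 2700 / 600 = 7.047 km.
Total thickness = T + h + r = 35.81 km + 1.566 km + 7.047 km = 44.4 km.

44.4 km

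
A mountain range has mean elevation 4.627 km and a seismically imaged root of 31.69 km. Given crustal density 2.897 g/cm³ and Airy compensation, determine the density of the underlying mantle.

Airy balance: ρ_c h = (ρ_m − ρ_c) r → ρ_m = ρ_c (1 + h/r).
ρ_m = 2.897 × (1 + 4.627 km/31.69 km) = 3.32 g/cm³.

3.32 g/cm³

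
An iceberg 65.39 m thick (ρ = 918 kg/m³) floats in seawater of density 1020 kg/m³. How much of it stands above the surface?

6.54 m

Floating equilibrium: submerged depth d = t ρ_obj/ρ_fluid = 65.39 m × 918/1020 = 58.85 m.
Freeboard = t − d = 65.39 m − 58.85 m = 6.54 m.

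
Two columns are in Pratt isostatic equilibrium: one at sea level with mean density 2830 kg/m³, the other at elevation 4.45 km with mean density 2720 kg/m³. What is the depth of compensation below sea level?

ρ_ref D = ρ (D + h) → D (ρ_ref − ρ) = ρ h.
D = ρ h/(ρ_ref − ρ) = 2720 × 4.45 km/(2830 − 2720) = 110 km.

110 km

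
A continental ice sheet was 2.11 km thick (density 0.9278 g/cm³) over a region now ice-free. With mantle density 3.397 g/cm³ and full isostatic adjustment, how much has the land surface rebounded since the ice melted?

0.576 km

Removing the load lets mantle flow back in; uplift u satisfies ρ_ice t = ρ_m u.
u = t ρ_ice/ρ_m = 2.11 km × 0.9278/3.397 = 0.576 km.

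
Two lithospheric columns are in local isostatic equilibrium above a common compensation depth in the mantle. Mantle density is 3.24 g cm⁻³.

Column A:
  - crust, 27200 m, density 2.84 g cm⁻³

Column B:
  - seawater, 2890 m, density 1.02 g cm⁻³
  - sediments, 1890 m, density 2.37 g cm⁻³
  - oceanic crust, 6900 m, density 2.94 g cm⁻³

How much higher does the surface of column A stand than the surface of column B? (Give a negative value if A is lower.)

231 m

For any compensation level in the mantle, the mantle terms cancel and isostasy reduces to e = (Σt_A − Σt_B) − (Σ(ρt)_A − Σ(ρt)_B) / ρ_m.
Σt_A = 27200 m; Σt_B = 11680 m; Σ(ρt)_A = 77248; Σ(ρt)_B = 27713.1 (in m·g cm⁻³).
e = (27200 − 11680) − (77248 − 27713.1) / 3.24 = 231 m.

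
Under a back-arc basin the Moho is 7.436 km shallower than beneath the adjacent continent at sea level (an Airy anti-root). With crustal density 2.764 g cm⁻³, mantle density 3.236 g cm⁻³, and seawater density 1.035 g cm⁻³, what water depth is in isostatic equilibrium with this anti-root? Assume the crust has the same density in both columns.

Replacing a thickness d of crust by seawater at the top must be balanced by replacing crust with mantle at the base: d (ρ_c − ρ_w) = a (ρ_m − ρ_c).
d = a (ρ_m − ρ_c)/(ρ_c − ρ_w) = 7.436 km × 0.472/1.729 = 2.03 km.

2.03 km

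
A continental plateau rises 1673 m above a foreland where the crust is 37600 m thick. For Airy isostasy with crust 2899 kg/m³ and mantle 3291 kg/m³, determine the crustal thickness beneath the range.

51600 m

Root depth r = h ρ_c / (ρ_m − ρ_c) = 1673 m × 2899 / 392 = 12370 m.
Total thickness = T + h + r = 37600 m + 1673 m + 12370 m = 51600 m.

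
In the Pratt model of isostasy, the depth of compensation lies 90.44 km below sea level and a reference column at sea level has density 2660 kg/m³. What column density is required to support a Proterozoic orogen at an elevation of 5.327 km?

2510 kg/m³

Pratt balance: ρ_ref D = ρ (D + h).
ρ = ρ_ref D/(D + h) = 2660 × 90.44 km/(90.44 km + 5.327 km) = 2510 kg/m³.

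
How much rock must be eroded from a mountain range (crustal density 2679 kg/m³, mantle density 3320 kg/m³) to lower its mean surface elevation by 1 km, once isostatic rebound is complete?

5.18 km

Net drop Δ = e − u = e − e ρ_c/ρ_m = e (ρ_m − ρ_c)/ρ_m.
e = Δ ρ_m/(ρ_m − ρ_c) = 1 km × 3320/641 = 5.18 km.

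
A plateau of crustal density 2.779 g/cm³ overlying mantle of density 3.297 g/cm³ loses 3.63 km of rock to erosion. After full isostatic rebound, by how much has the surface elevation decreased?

Rebound u = e ρ_c/ρ_m = 3.63 km × 2.779/3.297 = 3.06 km.
Net surface drop = e − u = 3.63 km − 3.06 km = e (ρ_m − ρ_c)/ρ_m = 0.57 km.

0.57 km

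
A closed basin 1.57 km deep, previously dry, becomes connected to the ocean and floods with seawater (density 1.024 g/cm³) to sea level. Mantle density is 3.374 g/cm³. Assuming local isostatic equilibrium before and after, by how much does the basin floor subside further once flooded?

0.684 km

After flooding the water column is d + s deep. Its weight must equal the weight of mantle displaced by the extra subsidence s: (d + s) ρ_w = s ρ_m.
s = d ρ_w / (ρ_m − ρ_w) = 1.57 km × 1.024/(3.374 − 1.024) = 0.684 km.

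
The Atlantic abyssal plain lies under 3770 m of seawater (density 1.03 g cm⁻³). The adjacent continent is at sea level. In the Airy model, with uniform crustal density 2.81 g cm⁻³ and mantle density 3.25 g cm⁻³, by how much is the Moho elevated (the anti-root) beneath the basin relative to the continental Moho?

15300 m

By Archimedes' principle applied to the lithosphere: replacing crust with seawater at the top is compensated by replacing crust with mantle at the base: d (ρ_c − ρ_w) = a (ρ_m − ρ_c).
a = d (ρ_c − ρ_w)/(ρ_m − ρ_c) = 3770 m × 1.78/0.44 = 15300 m.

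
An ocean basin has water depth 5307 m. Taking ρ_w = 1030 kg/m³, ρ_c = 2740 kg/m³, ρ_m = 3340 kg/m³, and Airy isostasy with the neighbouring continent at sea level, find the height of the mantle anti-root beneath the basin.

15100 m

In Airy isostatic equilibrium: replacing crust with seawater at the top is compensated by replacing crust with mantle at the base: d (ρ_c − ρ_w) = a (ρ_m − ρ_c).
a = d (ρ_c − ρ_w)/(ρ_m − ρ_c) = 5307 m × 1710/600 = 15100 m.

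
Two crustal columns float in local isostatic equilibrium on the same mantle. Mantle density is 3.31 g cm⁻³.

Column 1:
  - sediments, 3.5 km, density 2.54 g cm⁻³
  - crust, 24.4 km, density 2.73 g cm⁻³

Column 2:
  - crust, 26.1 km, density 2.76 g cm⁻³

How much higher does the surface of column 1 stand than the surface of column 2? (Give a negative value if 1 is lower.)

0.753 km

For any compensation level in the mantle, the mantle terms cancel and isostasy reduces to e = (Σt_1 − Σt_2) − (Σ(ρt)_1 − Σ(ρt)_2) / ρ_m.
Σt_1 = 27.9 km; Σt_2 = 26.1 km; Σ(ρt)_1 = 75.502; Σ(ρt)_2 = 72.036 (in km·g cm⁻³).
e = (27.9 − 26.1) − (75.502 − 72.036) / 3.31 = 0.753 km.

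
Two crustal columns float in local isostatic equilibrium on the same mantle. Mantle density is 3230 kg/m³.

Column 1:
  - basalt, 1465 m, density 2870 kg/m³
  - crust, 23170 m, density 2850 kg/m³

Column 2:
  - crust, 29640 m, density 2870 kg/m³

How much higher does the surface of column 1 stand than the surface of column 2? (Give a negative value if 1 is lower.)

For any compensation level in the mantle, the mantle terms cancel and isostasy reduces to e = (Σt_1 − Σt_2) − (Σ(ρt)_1 − Σ(ρt)_2) / ρ_m.
Σt_1 = 24635 m; Σt_2 = 29640 m; Σ(ρt)_1 = 70239050; Σ(ρt)_2 = 85066800 (in m·kg/m³).
e = (24635 − 29640) − (70239050 − 85066800) / 3230 = −414 m.

−414 m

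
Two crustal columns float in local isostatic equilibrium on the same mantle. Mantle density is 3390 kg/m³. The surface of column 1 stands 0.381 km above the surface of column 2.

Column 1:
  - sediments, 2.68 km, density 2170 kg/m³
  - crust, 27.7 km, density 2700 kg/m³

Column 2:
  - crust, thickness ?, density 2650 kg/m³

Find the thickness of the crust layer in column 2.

28.5 km

Take the compensation level at the base of the deeper column (depth z_c below the surface of column 1) and equate Σ ρ_i t_i down to z_c; mantle fills any gap and the z_c terms cancel.
Column 1: 2.68×2170 + 27.7×2700 + (z_c − 30.38)×3390
Column 2: 0.381×0 + x×2650 + (z_c − 0.381 − 0 − x)×3390
The z_c×3390 term appears on both sides and cancels. Collect the known terms of each column as K = Σ(ρt)_known − 3390 × (depth of known layers): K_1 = 80605.6 − 3390×30.38 = −22382.6; K_2 = 0 − 3390×(0.381 + 0) = −1291.59.
Balance: K_1 = K_2 − x×(3390 − 2650), so x = (K_2 − K_1)/(3390 − 2650) = 21091/740 = 28.5 km.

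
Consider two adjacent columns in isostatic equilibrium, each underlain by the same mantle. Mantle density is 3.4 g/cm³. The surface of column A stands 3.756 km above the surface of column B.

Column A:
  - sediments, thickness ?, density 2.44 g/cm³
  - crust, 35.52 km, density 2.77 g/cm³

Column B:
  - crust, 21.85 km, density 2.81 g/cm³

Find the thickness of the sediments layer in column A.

Take the compensation level at the base of the deeper column (depth z_c below the surface of column A) and equate Σ ρ_i t_i down to z_c; mantle fills any gap and the z_c terms cancel.
Column A: x×2.44 + 35.52×2.77 + (z_c − 35.52 − x)×3.4
Column B: 3.756×0 + 21.85×2.81 + (z_c − 3.756 − 21.85)×3.4
The z_c×3.4 term appears on both sides and cancels. Collect the known terms of each column as K = Σ(ρt)_known − 3.4 × (depth of known layers): K_A = 98.3904 − 3.4×35.52 = −22.3776; K_B = 61.3985 − 3.4×(3.756 + 21.85) = −25.6619.
Balance: K_A − x×(3.4 − 2.44) = K_B, so x = (K_A − K_B)/(3.4 − 2.44) = 3.2843/0.96 = 3.42 km.

3.42 km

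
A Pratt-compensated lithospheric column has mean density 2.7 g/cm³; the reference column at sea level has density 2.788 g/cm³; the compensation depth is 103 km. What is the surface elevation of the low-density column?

ρ_ref D = ρ (D + h) → h = D (ρ_ref − ρ)/ρ.
h = 103 km × (2.788 − 2.7)/2.7 = 3.36 km.

3.36 km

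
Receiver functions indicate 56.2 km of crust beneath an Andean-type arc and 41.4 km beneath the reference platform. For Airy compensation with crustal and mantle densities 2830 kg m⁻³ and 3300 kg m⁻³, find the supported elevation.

2.11 km

Excess crust Δ = 56.2 km − 41.4 km = 14.8 km, split between elevation h and root r with h + r = Δ.
Airy balance ρ_c h = (ρ_m − ρ_c) r gives r = h ρ_c/(ρ_m − ρ_c), so h (1 + ρ_c/(ρ_m − ρ_c)) = Δ, i.e. h = Δ (ρ_m − ρ_c)/ρ_m.
h = 14.8 km × 470/3300 = 2.11 km.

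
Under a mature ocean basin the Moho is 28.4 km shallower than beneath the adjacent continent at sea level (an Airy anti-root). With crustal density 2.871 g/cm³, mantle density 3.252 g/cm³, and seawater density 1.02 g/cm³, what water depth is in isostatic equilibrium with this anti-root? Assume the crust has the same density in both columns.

Replacing a thickness d of crust by seawater at the top must be balanced by replacing crust with mantle at the base: d (ρ_c − ρ_w) = a (ρ_m − ρ_c).
d = a (ρ_m − ρ_c)/(ρ_c − ρ_w) = 28.4 km × 0.381/1.851 = 5.85 km.

5.85 km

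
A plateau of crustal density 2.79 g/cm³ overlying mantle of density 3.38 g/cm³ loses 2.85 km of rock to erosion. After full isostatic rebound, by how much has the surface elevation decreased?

0.497 km

Rebound u = e ρ_c/ρ_m = 2.85 km × 2.79/3.38 = 2.353 km.
Net surface drop = e − u = 2.85 km − 2.353 km = e (ρ_m − ρ_c)/ρ_m = 0.497 km.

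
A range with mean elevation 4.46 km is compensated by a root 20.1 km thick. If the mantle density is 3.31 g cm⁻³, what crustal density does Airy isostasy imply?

ρ_c h = (ρ_m − ρ_c) r → ρ_c (h + r) = ρ_m r → ρ_c = ρ_m r / (h + r).
ρ_c = 3.31 × 20.1 km / (4.46 km + 20.1 km) = 2.71 g cm⁻³.

2.71 g cm⁻³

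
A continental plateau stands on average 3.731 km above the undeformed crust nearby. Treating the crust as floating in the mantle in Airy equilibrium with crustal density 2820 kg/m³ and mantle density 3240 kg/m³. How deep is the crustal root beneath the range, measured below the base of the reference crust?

By Archimedes' principle applied to the lithosphere: the weight of the topography is balanced by the buoyancy of the root, ρ_c h = (ρ_m − ρ_c) r.
r = h · ρ_c / (ρ_m − ρ_c) = 3.731 km × 2820 / (3240 − 2820) = 25.1 km.

25.1 km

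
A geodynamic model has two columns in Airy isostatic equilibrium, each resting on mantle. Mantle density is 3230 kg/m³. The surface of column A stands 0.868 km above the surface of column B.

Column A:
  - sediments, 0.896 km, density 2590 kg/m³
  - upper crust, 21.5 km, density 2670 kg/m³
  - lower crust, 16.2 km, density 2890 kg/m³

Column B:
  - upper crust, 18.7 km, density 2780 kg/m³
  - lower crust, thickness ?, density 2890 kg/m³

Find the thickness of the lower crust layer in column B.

20.3 km

Take the compensation level at the base of the deeper column (depth z_c below the surface of column A) and equate Σ ρ_i t_i down to z_c; mantle fills any gap and the z_c terms cancel.
Column A: 0.896×2590 + 21.5×2670 + 16.2×2890 + (z_c − 38.596)×3230
Column B: 0.868×0 + 18.7×2780 + x×2890 + (z_c − 0.868 − 18.7 − x)×3230
The z_c×3230 term appears on both sides and cancels. Collect the known terms of each column as K = Σ(ρt)_known − 3230 × (depth of known layers): K_A = 106543.64 − 3230×38.596 = −18121.44; K_B = 51986 − 3230×(0.868 + 18.7) = −11218.64.
Balance: K_A = K_B − x×(3230 − 2890), so x = (K_B − K_A)/(3230 − 2890) = 6902.8/340 = 20.3 km.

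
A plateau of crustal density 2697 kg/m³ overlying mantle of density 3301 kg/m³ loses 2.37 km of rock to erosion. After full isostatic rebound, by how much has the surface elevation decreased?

Rebound u = e ρ_c/ρ_m = 2.37 km × 2697/3301 = 1.936 km.
Net surface drop = e − u = 2.37 km − 1.936 km = e (ρ_m − ρ_c)/ρ_m = 0.434 km.

0.434 km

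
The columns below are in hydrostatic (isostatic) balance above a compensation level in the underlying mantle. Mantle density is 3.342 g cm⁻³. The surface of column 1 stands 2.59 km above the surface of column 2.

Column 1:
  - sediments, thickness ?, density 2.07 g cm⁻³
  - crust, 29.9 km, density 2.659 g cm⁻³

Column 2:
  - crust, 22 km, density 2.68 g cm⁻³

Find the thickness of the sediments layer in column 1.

2.2 km

Take the compensation level at the base of the deeper column (depth z_c below the surface of column 1) and equate Σ ρ_i t_i down to z_c; mantle fills any gap and the z_c terms cancel.
Column 1: x×2.07 + 29.9×2.659 + (z_c − 29.9 − x)×3.342
Column 2: 2.59×0 + 22×2.68 + (z_c − 2.59 − 22)×3.342
The z_c×3.342 term appears on both sides and cancels. Collect the known terms of each column as K = Σ(ρt)_known − 3.342 × (depth of known layers): K_1 = 79.5041 − 3.342×29.9 = −20.4217; K_2 = 58.96 − 3.342×(2.59 + 22) = −23.21978.
Balance: K_1 − x×(3.342 − 2.07) = K_2, so x = (K_1 − K_2)/(3.342 − 2.07) = 2.79808/1.272 = 2.2 km.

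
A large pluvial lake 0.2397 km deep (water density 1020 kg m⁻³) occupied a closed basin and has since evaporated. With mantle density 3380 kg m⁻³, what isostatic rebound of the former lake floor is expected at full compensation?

0.0723 km

u = d ρ_w/ρ_m = 0.2397 km × 1020/3380 = 0.0723 km.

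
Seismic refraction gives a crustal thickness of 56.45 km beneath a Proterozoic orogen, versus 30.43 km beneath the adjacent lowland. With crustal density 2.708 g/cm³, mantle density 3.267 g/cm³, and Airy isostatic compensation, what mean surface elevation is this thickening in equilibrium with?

4.45 km

Excess crust Δ = 56.45 km − 30.43 km = 26.02 km, split between elevation h and root r with h + r = Δ.
Airy balance ρ_c h = (ρ_m − ρ_c) r gives r = h ρ_c/(ρ_m − ρ_c), so h (1 + ρ_c/(ρ_m − ρ_c)) = Δ, i.e. h = Δ (ρ_m − ρ_c)/ρ_m.
h = 26.02 km × 0.559/3.267 = 4.45 km.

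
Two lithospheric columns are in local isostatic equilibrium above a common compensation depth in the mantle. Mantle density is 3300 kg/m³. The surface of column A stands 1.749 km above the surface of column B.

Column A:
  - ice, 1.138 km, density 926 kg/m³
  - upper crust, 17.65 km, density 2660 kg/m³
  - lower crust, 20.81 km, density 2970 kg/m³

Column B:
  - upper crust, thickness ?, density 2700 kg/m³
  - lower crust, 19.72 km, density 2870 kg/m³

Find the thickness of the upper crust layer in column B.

Take the compensation level at the base of the deeper column (depth z_c below the surface of column A) and equate Σ ρ_i t_i down to z_c; mantle fills any gap and the z_c terms cancel.
Column A: 1.138×926 + 17.65×2660 + 20.81×2970 + (z_c − 39.598)×3300
Column B: 1.749×0 + x×2700 + 19.72×2870 + (z_c − 1.749 − 19.72 − x)×3300
The z_c×3300 term appears on both sides and cancels. Collect the known terms of each column as K = Σ(ρt)_known − 3300 × (depth of known layers): K_A = 109808.488 − 3300×39.598 = −20864.912; K_B = 56596.4 − 3300×(1.749 + 19.72) = −14251.3.
Balance: K_A = K_B − x×(3300 − 2700), so x = (K_B − K_A)/(3300 − 2700) = 6613.61/600 = 11 km.

11 km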